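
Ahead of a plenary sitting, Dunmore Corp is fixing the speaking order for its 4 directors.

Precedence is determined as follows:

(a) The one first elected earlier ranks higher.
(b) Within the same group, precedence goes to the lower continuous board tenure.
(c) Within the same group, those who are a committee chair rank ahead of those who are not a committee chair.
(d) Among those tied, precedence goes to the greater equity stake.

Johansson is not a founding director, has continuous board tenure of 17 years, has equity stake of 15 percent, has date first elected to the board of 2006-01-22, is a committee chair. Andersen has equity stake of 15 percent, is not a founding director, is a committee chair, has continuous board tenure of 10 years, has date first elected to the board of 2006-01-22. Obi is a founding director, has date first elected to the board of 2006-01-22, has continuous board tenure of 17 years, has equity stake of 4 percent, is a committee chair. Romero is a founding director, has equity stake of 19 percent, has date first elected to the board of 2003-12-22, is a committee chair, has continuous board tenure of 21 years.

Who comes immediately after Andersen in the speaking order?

Johansson

By date first elected to the board (earlier first): Romero (2003-12-22); then Andersen, Johansson and Obi (each 2006-01-22).
Among Andersen, Johansson and Obi, by continuous board tenure (lower first): Andersen (10 years) before Johansson and Obi (17 years).
Johansson and Obi are each a committee chair, so the next rule applies.
Among Johansson and Obi, by equity stake (higher first): Johansson (15 percent) before Obi (4 percent).
Order: Romero, Andersen, Johansson, Obi.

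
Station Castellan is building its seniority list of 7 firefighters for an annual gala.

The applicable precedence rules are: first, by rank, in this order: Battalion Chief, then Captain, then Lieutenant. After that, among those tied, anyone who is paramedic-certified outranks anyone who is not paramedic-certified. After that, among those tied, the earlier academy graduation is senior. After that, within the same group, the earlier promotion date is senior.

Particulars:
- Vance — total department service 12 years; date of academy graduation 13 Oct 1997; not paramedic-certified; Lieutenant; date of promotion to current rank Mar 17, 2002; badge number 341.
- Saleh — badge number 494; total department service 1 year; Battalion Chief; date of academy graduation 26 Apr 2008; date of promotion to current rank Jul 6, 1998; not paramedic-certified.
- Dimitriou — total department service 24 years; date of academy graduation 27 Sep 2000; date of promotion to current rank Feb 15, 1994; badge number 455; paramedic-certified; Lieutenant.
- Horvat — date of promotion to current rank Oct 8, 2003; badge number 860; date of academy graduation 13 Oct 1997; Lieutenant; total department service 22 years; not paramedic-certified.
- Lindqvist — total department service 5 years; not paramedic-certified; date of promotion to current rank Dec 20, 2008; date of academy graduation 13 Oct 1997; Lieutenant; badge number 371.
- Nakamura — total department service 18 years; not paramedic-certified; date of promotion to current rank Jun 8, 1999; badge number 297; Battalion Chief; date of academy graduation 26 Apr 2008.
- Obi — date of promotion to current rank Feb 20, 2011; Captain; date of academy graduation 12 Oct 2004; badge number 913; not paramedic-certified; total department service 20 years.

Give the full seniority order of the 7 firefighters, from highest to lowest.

Saleh, Nakamura, Obi, Dimitriou, Vance, Horvat, Lindqvist

By rank: Saleh and Nakamura (Battalion Chief); then Obi (Captain); then Dimitriou, Vance, Horvat and Lindqvist (Lieutenant).
Saleh and Nakamura are each not paramedic-certified, so the next rule applies.
Saleh and Nakamura both have date of academy graduation 26 Apr 2008, so the next rule applies.
Among Saleh and Nakamura, by date of promotion to current rank (earlier first): Saleh (Jul 6, 1998) before Nakamura (Jun 8, 1999).
Among Dimitriou, Vance, Horvat and Lindqvist, paramedic-certified before not paramedic-certified: Dimitriou (paramedic-certified) before Vance, Horvat and Lindqvist (not paramedic-certified).
Vance, Horvat and Lindqvist all have date of academy graduation 13 Oct 1997, so the next rule applies.
Among Vance, Horvat and Lindqvist, by date of promotion to current rank (earlier first): Vance (Mar 17, 2002) before Horvat (Oct 8, 2003) before Lindqvist (Dec 20, 2008).
Full order: Saleh, Nakamura, Obi, Dimitriou, Vance, Horvat, Lindqvist.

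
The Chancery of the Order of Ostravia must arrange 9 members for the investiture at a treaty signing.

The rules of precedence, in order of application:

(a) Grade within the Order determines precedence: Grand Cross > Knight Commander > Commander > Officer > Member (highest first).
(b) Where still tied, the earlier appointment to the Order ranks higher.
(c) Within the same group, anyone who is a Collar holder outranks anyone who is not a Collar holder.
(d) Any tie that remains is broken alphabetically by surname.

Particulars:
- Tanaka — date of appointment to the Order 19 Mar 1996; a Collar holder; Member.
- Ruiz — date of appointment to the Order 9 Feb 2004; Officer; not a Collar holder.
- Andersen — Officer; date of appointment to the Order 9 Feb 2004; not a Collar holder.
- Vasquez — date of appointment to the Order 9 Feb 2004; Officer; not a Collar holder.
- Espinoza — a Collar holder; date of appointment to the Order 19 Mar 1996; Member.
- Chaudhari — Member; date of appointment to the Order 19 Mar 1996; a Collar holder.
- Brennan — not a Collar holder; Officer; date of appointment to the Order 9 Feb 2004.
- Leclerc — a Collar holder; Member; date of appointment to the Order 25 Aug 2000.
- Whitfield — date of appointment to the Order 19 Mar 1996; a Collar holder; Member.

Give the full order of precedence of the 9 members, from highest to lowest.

Andersen, Brennan, Ruiz, Vasquez, Chaudhari, Espinoza, Tanaka, Whitfield, Leclerc

By grade within the Order: Andersen, Brennan, Ruiz and Vasquez (Officer); then Chaudhari, Espinoza, Tanaka, Whitfield and Leclerc (Member).
Andersen, Brennan, Ruiz and Vasquez all have date of appointment to the Order 9 Feb 2004, so the next rule applies.
Andersen, Brennan, Ruiz and Vasquez are each not a Collar holder, so the next rule applies.
Among Andersen, Brennan, Ruiz and Vasquez, alphabetically by surname: Andersen before Brennan before Ruiz before Vasquez.
Among Chaudhari, Espinoza, Tanaka, Whitfield and Leclerc, by date of appointment to the Order (earlier first): Chaudhari, Espinoza, Tanaka and Whitfield (19 Mar 1996) before Leclerc (25 Aug 2000).
Chaudhari, Espinoza, Tanaka and Whitfield are each a Collar holder, so the next rule applies.
Among Chaudhari, Espinoza, Tanaka and Whitfield, alphabetically by surname: Chaudhari before Espinoza before Tanaka before Whitfield.
Full order: Andersen, Brennan, Ruiz, Vasquez, Chaudhari, Espinoza, Tanaka, Whitfield, Leclerc.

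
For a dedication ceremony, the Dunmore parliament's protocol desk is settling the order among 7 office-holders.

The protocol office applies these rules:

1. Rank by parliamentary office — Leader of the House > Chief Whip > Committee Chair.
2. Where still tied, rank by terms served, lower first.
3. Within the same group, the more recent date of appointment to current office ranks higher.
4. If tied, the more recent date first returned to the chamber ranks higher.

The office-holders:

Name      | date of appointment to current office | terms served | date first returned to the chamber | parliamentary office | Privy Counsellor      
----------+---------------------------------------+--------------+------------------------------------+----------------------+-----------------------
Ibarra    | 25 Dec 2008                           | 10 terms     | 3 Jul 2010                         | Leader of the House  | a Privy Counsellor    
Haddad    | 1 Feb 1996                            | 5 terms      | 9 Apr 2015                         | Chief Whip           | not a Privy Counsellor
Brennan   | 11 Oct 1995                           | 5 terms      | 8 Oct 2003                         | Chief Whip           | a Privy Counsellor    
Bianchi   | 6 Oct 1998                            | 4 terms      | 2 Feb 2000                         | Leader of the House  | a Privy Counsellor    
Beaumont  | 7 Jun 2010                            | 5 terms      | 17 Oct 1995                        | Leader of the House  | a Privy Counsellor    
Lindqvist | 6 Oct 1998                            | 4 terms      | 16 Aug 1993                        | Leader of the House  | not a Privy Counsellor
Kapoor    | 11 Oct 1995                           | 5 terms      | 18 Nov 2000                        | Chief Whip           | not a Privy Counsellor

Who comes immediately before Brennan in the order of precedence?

Haddad

By parliamentary office: Bianchi, Lindqvist, Beaumont and Ibarra (Leader of the House); then Haddad, Brennan and Kapoor (Chief Whip).
Among Bianchi, Lindqvist, Beaumont and Ibarra, by terms served (lower first): Bianchi and Lindqvist (4 terms) before Beaumont (5 terms) before Ibarra (10 terms).
Bianchi and Lindqvist both have date of appointment to current office 6 Oct 1998, so the next rule applies.
Among Bianchi and Lindqvist, by date first returned to the chamber (later first): Bianchi (2 Feb 2000) before Lindqvist (16 Aug 1993).
Haddad, Brennan and Kapoor all have terms served 5 terms, so the next rule applies.
Among Haddad, Brennan and Kapoor, by date of appointment to current office (later first): Haddad (1 Feb 1996) before Brennan and Kapoor (11 Oct 1995).
Among Brennan and Kapoor, by date first returned to the chamber (later first): Brennan (8 Oct 2003) before Kapoor (18 Nov 2000).
Order: Bianchi, Lindqvist, Beaumont, Ibarra, Haddad, Brennan, Kapoor.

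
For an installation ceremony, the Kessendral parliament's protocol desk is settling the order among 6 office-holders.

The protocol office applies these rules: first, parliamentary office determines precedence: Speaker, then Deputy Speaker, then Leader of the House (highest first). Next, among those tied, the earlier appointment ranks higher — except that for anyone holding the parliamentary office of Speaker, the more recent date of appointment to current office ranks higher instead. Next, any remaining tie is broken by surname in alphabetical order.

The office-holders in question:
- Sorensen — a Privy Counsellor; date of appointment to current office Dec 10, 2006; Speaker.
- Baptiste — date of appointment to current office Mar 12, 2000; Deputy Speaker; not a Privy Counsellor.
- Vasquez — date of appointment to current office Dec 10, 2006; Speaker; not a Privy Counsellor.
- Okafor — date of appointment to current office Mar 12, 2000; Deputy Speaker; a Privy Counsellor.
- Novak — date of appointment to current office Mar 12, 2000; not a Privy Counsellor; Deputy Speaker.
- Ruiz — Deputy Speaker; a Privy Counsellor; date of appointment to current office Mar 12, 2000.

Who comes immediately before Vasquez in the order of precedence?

Sorensen

By parliamentary office: Sorensen and Vasquez (Speaker); then Baptiste, Novak, Okafor and Ruiz (Deputy Speaker).
Sorensen and Vasquez both have date of appointment to current office Dec 10, 2006, so the next rule applies.
Among Sorensen and Vasquez, alphabetically by surname: Sorensen before Vasquez.
Baptiste, Novak, Okafor and Ruiz all have date of appointment to current office Mar 12, 2000, so the next rule applies.
Among Baptiste, Novak, Okafor and Ruiz, alphabetically by surname: Baptiste before Novak before Okafor before Ruiz.
Order: Sorensen, Vasquez, Baptiste, Novak, Okafor, Ruiz.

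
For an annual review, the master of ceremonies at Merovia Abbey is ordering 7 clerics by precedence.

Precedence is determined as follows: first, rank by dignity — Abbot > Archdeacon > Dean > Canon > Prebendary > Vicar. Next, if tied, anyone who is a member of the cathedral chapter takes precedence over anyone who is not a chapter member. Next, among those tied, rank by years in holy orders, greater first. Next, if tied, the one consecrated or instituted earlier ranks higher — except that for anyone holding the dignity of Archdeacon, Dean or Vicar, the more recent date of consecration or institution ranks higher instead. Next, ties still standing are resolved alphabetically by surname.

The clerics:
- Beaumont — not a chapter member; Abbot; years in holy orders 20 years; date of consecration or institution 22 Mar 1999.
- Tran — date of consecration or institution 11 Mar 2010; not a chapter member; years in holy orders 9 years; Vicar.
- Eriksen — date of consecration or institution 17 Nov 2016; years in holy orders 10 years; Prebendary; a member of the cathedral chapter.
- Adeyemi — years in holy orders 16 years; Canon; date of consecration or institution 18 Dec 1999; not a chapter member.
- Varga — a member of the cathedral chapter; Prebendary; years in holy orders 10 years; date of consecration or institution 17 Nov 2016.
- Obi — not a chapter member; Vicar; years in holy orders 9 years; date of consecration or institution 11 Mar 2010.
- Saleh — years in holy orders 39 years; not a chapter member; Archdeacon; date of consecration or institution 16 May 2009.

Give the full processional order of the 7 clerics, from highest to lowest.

By dignity: Beaumont (Abbot); then Saleh (Archdeacon); then Adeyemi (Canon); then Eriksen and Varga (Prebendary); then Obi and Tran (Vicar).
Eriksen and Varga are each a member of the cathedral chapter, so the next rule applies.
Eriksen and Varga both have years in holy orders 10 years, so the next rule applies.
Eriksen and Varga both have date of consecration or institution 17 Nov 2016, so the next rule applies.
Among Eriksen and Varga, alphabetically by surname: Eriksen before Varga.
Obi and Tran are each not a chapter member, so the next rule applies.
Obi and Tran both have years in holy orders 9 years, so the next rule applies.
Obi and Tran both have date of consecration or institution 11 Mar 2010, so the next rule applies.
Among Obi and Tran, alphabetically by surname: Obi before Tran.
Full order: Beaumont, Saleh, Adeyemi, Eriksen, Varga, Obi, Tran.

Beaumont, Saleh, Adeyemi, Eriksen, Varga, Obi, Tran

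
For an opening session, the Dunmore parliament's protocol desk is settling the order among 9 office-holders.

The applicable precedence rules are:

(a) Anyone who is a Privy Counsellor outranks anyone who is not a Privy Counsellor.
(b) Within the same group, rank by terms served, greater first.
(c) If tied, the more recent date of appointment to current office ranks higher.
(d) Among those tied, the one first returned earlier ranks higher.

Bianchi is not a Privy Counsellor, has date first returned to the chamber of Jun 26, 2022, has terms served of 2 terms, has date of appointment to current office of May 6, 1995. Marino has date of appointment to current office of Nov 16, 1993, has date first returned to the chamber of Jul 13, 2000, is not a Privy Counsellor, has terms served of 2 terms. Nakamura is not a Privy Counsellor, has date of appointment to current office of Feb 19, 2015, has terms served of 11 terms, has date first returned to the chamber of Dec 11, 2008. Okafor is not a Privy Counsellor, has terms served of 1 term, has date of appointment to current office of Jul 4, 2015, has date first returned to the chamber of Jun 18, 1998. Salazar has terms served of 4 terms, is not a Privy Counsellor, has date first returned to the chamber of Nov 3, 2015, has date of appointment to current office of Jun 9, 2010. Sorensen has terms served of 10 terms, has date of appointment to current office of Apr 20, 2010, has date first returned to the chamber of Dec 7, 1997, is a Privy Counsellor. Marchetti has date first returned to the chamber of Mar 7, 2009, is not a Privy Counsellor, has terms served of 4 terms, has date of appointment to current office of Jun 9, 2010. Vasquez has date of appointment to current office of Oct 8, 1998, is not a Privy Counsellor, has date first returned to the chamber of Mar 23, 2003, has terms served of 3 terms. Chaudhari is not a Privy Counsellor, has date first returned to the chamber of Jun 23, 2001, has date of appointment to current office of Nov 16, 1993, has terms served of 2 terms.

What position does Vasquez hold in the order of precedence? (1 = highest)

5

By the first rule: Sorensen (a Privy Counsellor); then Nakamura, Marchetti, Salazar, Vasquez, Bianchi, Marino, Chaudhari and Okafor (each not a Privy Counsellor).
Among Nakamura, Marchetti, Salazar, Vasquez, Bianchi, Marino, Chaudhari and Okafor, by terms served (higher first): Nakamura (11 terms) before Marchetti and Salazar (4 terms) before Vasquez (3 terms) before Bianchi, Marino and Chaudhari (2 terms) before Okafor (1 term).
Marchetti and Salazar both have date of appointment to current office Jun 9, 2010, so the next rule applies.
Among Marchetti and Salazar, by date first returned to the chamber (earlier first): Marchetti (Mar 7, 2009) before Salazar (Nov 3, 2015).
Among Bianchi, Marino and Chaudhari, by date of appointment to current office (later first): Bianchi (May 6, 1995) before Marino and Chaudhari (Nov 16, 1993).
Among Marino and Chaudhari, by date first returned to the chamber (earlier first): Marino (Jul 13, 2000) before Chaudhari (Jun 23, 2001).
Order: Sorensen, Nakamura, Marchetti, Salazar, Vasquez, Bianchi, Marino, Chaudhari, Okafor. So position 5.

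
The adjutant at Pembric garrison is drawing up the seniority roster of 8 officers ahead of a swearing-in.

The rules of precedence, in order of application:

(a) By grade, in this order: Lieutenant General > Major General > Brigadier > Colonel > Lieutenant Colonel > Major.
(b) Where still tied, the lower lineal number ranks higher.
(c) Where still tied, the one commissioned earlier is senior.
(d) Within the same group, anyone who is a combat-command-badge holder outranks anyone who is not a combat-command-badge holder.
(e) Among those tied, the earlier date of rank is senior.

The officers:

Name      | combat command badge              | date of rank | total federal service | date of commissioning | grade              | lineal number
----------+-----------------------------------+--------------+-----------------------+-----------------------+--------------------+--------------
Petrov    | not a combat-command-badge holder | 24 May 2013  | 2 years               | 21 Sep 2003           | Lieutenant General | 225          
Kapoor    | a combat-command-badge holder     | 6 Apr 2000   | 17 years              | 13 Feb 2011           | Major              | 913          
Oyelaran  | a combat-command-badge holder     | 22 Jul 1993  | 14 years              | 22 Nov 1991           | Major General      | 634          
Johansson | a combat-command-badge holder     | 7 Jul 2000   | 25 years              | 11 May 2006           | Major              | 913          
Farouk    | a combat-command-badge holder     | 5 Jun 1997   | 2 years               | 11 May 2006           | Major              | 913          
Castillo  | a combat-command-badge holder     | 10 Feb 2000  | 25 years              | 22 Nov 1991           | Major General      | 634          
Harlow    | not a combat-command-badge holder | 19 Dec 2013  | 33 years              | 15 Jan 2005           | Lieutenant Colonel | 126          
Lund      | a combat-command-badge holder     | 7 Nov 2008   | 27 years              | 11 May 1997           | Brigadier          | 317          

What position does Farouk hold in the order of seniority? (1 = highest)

By grade: Petrov (Lieutenant General); then Oyelaran and Castillo (Major General); then Lund (Brigadier); then Harlow (Lieutenant Colonel); then Farouk, Johansson and Kapoor (Major).
Oyelaran and Castillo both have lineal number 634, so the next rule applies.
Oyelaran and Castillo both have date of commissioning 22 Nov 1991, so the next rule applies.
Oyelaran and Castillo are each a combat-command-badge holder, so the next rule applies.
Among Oyelaran and Castillo, by date of rank (earlier first): Oyelaran (22 Jul 1993) before Castillo (10 Feb 2000).
Farouk, Johansson and Kapoor all have lineal number 913, so the next rule applies.
Among Farouk, Johansson and Kapoor, by date of commissioning (earlier first): Farouk and Johansson (11 May 2006) before Kapoor (13 Feb 2011).
Farouk and Johansson are each a combat-command-badge holder, so the next rule applies.
Among Farouk and Johansson, by date of rank (earlier first): Farouk (5 Jun 1997) before Johansson (7 Jul 2000).
Order: Petrov, Oyelaran, Castillo, Lund, Harlow, Farouk, Johansson, Kapoor. So position 6.

6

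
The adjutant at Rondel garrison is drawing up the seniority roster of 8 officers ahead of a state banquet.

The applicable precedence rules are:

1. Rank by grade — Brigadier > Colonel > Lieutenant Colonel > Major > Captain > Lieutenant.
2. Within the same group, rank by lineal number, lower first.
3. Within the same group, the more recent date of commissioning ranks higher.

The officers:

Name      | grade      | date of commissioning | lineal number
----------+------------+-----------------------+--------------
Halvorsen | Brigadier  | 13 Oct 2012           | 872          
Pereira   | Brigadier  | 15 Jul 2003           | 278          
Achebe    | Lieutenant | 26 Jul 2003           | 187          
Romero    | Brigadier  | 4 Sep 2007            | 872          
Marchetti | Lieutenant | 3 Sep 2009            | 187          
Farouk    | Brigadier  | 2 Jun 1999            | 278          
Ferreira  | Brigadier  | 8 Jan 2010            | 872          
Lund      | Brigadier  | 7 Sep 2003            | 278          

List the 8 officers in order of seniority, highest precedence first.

Lund, Pereira, Farouk, Halvorsen, Ferreira, Romero, Marchetti, Achebe

By grade: Lund, Pereira, Farouk, Halvorsen, Ferreira and Romero (Brigadier); then Marchetti and Achebe (Lieutenant).
Among Lund, Pereira, Farouk, Halvorsen, Ferreira and Romero, by lineal number (lower first): Lund, Pereira and Farouk (278) before Halvorsen, Ferreira and Romero (872).
Among Lund, Pereira and Farouk, by date of commissioning (later first): Lund (7 Sep 2003) before Pereira (15 Jul 2003) before Farouk (2 Jun 1999).
Among Halvorsen, Ferreira and Romero, by date of commissioning (later first): Halvorsen (13 Oct 2012) before Ferreira (8 Jan 2010) before Romero (4 Sep 2007).
Marchetti and Achebe both have lineal number 187, so the next rule applies.
Among Marchetti and Achebe, by date of commissioning (later first): Marchetti (3 Sep 2009) before Achebe (26 Jul 2003).
Full order: Lund, Pereira, Farouk, Halvorsen, Ferreira, Romero, Marchetti, Achebe.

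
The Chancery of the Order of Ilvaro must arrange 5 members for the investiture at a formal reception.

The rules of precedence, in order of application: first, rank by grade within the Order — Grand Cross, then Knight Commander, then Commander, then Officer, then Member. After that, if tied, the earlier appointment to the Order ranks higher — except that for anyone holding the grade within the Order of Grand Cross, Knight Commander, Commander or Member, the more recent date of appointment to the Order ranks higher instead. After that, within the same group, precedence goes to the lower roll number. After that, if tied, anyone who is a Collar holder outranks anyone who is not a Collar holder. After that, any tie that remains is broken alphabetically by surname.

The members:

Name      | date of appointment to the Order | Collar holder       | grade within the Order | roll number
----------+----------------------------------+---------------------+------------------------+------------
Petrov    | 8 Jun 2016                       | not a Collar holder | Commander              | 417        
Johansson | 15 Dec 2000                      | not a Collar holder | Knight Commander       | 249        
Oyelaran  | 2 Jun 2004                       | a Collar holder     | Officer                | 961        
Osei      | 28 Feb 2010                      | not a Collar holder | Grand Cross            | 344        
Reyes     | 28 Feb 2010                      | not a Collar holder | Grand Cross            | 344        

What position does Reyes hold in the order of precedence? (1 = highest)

2

By grade within the Order: Osei and Reyes (Grand Cross); then Johansson (Knight Commander); then Petrov (Commander); then Oyelaran (Officer).
Osei and Reyes both have date of appointment to the Order 28 Feb 2010, so the next rule applies.
Osei and Reyes both have roll number 344, so the next rule applies.
Osei and Reyes are each not a Collar holder, so the next rule applies.
Among Osei and Reyes, alphabetically by surname: Osei before Reyes.
Order: Osei, Reyes, Johansson, Petrov, Oyelaran. So position 2.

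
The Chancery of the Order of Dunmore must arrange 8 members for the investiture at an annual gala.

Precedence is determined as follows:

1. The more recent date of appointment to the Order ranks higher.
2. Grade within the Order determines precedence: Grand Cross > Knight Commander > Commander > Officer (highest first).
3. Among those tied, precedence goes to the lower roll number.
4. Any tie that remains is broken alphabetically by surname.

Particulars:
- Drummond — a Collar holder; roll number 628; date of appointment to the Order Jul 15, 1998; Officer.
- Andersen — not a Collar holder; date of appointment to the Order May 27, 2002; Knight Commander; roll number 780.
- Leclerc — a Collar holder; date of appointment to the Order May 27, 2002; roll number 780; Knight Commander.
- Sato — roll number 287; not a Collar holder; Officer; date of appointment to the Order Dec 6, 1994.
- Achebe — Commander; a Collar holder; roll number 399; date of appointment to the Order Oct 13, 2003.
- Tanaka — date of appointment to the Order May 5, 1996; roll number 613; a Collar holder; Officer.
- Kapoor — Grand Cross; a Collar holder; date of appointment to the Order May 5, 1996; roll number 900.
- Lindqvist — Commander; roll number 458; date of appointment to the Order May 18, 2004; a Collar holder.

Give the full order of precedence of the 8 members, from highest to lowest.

Lindqvist, Achebe, Andersen, Leclerc, Drummond, Kapoor, Tanaka, Sato

By date of appointment to the Order (later first): Lindqvist (May 18, 2004); then Achebe (Oct 13, 2003); then Andersen and Leclerc (both May 27, 2002); then Drummond (Jul 15, 1998); then Kapoor and Tanaka (both May 5, 1996); then Sato (Dec 6, 1994).
Andersen and Leclerc are each Knight Commander, so the next rule applies.
Andersen and Leclerc both have roll number 780, so the next rule applies.
Among Andersen and Leclerc, alphabetically by surname: Andersen before Leclerc.
Among Kapoor and Tanaka, by grade within the Order: Kapoor (Grand Cross) before Tanaka (Officer).
Full order: Lindqvist, Achebe, Andersen, Leclerc, Drummond, Kapoor, Tanaka, Sato.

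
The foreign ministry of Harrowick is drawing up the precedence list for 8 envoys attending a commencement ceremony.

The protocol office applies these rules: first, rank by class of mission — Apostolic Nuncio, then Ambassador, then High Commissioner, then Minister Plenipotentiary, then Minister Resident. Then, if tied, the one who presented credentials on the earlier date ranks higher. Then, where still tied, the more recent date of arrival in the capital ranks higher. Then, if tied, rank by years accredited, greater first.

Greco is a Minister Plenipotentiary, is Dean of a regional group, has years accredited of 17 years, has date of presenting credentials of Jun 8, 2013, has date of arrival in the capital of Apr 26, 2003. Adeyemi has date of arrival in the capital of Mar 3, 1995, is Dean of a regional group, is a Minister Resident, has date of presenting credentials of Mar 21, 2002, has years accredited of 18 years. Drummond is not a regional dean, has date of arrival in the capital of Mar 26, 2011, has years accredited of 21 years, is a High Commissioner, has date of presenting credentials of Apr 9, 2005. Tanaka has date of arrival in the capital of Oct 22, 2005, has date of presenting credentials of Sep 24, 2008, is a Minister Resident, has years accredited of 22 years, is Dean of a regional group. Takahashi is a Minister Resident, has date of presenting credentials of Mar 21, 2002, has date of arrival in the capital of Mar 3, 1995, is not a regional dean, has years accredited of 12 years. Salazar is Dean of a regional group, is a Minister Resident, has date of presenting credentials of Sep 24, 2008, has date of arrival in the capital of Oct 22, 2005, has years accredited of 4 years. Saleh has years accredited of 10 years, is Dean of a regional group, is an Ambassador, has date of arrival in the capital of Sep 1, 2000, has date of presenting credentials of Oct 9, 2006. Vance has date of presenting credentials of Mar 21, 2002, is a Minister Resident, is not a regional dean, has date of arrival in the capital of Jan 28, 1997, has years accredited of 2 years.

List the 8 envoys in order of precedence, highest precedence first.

Saleh, Drummond, Greco, Vance, Adeyemi, Takahashi, Tanaka, Salazar

By class of mission: Saleh (Ambassador); then Drummond (High Commissioner); then Greco (Minister Plenipotentiary); then Vance, Adeyemi, Takahashi, Tanaka and Salazar (Minister Resident).
Among Vance, Adeyemi, Takahashi, Tanaka and Salazar, by date of presenting credentials (earlier first): Vance, Adeyemi and Takahashi (Mar 21, 2002) before Tanaka and Salazar (Sep 24, 2008).
Among Vance, Adeyemi and Takahashi, by date of arrival in the capital (later first): Vance (Jan 28, 1997) before Adeyemi and Takahashi (Mar 3, 1995).
Among Adeyemi and Takahashi, by years accredited (higher first): Adeyemi (18 years) before Takahashi (12 years).
Tanaka and Salazar both have date of arrival in the capital Oct 22, 2005, so the next rule applies.
Among Tanaka and Salazar, by years accredited (higher first): Tanaka (22 years) before Salazar (4 years).
Full order: Saleh, Drummond, Greco, Vance, Adeyemi, Takahashi, Tanaka, Salazar.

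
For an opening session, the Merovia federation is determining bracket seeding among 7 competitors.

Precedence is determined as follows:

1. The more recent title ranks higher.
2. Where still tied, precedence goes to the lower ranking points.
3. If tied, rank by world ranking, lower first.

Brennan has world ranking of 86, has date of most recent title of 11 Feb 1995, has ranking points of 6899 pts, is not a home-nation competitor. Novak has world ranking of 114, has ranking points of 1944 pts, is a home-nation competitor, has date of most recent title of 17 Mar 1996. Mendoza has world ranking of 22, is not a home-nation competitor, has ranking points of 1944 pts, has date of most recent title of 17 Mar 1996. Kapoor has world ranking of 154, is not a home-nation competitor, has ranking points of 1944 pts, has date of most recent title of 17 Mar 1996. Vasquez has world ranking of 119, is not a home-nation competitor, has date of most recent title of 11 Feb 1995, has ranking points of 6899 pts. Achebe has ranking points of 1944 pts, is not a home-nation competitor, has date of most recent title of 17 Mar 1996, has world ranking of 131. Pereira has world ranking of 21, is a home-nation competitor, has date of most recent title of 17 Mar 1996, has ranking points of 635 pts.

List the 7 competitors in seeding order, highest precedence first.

Pereira, Mendoza, Novak, Achebe, Kapoor, Brennan, Vasquez

By date of most recent title (later first): Pereira, Mendoza, Novak, Achebe and Kapoor (each 17 Mar 1996); then Brennan and Vasquez (both 11 Feb 1995).
Among Pereira, Mendoza, Novak, Achebe and Kapoor, by ranking points (lower first): Pereira (635 pts) before Mendoza, Novak, Achebe and Kapoor (1944 pts).
Among Mendoza, Novak, Achebe and Kapoor, by world ranking (lower first): Mendoza (22) before Novak (114) before Achebe (131) before Kapoor (154).
Brennan and Vasquez both have ranking points 6899 pts, so the next rule applies.
Among Brennan and Vasquez, by world ranking (lower first): Brennan (86) before Vasquez (119).
Full order: Pereira, Mendoza, Novak, Achebe, Kapoor, Brennan, Vasquez.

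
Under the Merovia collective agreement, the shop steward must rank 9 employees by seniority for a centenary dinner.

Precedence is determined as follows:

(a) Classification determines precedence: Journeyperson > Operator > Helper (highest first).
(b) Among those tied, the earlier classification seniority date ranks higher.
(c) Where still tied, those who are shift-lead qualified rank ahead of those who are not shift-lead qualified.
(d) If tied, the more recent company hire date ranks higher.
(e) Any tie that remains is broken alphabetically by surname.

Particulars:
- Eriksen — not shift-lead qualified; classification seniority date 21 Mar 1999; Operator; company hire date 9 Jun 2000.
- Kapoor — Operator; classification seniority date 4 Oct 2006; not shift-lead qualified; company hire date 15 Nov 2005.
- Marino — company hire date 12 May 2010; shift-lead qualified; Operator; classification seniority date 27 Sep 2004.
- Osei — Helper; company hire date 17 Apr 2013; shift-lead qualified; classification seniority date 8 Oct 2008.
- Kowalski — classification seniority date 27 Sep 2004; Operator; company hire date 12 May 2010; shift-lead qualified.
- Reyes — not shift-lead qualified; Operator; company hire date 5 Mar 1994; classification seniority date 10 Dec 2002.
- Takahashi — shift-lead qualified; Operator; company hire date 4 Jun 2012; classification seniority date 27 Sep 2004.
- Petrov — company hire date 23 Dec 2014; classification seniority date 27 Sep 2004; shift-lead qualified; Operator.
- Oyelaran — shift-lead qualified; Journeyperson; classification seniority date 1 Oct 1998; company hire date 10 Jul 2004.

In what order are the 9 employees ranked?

By classification: Oyelaran (Journeyperson); then Eriksen, Reyes, Petrov, Takahashi, Kowalski, Marino and Kapoor (Operator); then Osei (Helper).
Among Eriksen, Reyes, Petrov, Takahashi, Kowalski, Marino and Kapoor, by classification seniority date (earlier first): Eriksen (21 Mar 1999) before Reyes (10 Dec 2002) before Petrov, Takahashi, Kowalski and Marino (27 Sep 2004) before Kapoor (4 Oct 2006).
Petrov, Takahashi, Kowalski and Marino are each shift-lead qualified, so the next rule applies.
Among Petrov, Takahashi, Kowalski and Marino, by company hire date (later first): Petrov (23 Dec 2014) before Takahashi (4 Jun 2012) before Kowalski and Marino (12 May 2010).
Among Kowalski and Marino, alphabetically by surname: Kowalski before Marino.
Full order: Oyelaran, Eriksen, Reyes, Petrov, Takahashi, Kowalski, Marino, Kapoor, Osei.

Oyelaran, Eriksen, Reyes, Petrov, Takahashi, Kowalski, Marino, Kapoor, Osei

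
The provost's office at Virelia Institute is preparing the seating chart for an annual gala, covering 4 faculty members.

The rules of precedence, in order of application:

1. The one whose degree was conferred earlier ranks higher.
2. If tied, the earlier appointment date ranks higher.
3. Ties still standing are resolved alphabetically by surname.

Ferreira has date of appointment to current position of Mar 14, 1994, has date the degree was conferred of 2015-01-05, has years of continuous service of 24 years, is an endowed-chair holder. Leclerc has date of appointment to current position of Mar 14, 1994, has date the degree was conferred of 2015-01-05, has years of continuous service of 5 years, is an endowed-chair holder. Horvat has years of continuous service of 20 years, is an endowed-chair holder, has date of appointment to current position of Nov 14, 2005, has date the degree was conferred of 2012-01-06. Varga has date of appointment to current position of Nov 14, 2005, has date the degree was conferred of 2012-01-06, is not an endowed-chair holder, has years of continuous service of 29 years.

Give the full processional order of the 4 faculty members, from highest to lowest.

By date the degree was conferred (earlier first): Horvat and Varga (both 2012-01-06); then Ferreira and Leclerc (both 2015-01-05).
Horvat and Varga both have date of appointment to current position Nov 14, 2005, so the next rule applies.
Among Horvat and Varga, alphabetically by surname: Horvat before Varga.
Ferreira and Leclerc both have date of appointment to current position Mar 14, 1994, so the next rule applies.
Among Ferreira and Leclerc, alphabetically by surname: Ferreira before Leclerc.
Full order: Horvat, Varga, Ferreira, Leclerc.

Horvat, Varga, Ferreira, Leclerc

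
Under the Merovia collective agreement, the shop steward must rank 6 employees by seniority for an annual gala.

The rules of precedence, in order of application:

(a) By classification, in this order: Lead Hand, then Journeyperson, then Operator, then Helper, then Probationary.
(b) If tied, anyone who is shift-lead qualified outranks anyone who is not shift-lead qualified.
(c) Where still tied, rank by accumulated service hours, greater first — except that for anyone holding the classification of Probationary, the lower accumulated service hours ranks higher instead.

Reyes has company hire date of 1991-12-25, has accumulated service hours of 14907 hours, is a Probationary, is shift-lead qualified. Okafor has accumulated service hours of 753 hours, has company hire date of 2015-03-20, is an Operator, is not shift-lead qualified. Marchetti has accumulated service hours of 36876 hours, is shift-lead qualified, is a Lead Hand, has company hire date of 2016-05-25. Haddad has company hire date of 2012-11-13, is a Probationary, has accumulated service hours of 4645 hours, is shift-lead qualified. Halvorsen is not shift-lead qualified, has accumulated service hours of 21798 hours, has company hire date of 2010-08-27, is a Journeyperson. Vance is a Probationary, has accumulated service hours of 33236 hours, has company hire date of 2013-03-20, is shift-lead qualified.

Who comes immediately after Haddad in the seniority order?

By classification: Marchetti (Lead Hand); then Halvorsen (Journeyperson); then Okafor (Operator); then Haddad, Reyes and Vance (Probationary).
Haddad, Reyes and Vance are each shift-lead qualified, so the next rule applies.
Among Haddad, Reyes and Vance, by accumulated service hours (lower first) (reversed rule for this group): Haddad (4645 hours) before Reyes (14907 hours) before Vance (33236 hours).
Order: Marchetti, Halvorsen, Okafor, Haddad, Reyes, Vance.

Reyes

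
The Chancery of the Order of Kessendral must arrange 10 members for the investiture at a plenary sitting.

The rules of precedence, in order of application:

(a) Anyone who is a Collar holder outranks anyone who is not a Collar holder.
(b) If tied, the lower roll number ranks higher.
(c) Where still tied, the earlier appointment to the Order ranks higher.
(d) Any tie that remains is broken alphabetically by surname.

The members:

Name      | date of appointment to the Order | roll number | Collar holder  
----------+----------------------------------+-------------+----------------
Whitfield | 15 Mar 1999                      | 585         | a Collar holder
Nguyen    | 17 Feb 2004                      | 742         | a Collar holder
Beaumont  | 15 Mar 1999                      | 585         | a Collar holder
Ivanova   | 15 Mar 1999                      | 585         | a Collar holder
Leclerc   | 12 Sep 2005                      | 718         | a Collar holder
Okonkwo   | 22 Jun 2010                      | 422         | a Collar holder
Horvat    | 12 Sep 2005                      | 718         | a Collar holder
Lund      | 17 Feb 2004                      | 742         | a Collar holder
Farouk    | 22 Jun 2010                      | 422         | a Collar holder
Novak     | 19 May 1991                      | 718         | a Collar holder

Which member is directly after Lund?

By the first rule: Farouk, Okonkwo, Beaumont, Ivanova, Whitfield, Novak, Horvat, Leclerc, Lund and Nguyen (each a Collar holder).
Among Farouk, Okonkwo, Beaumont, Ivanova, Whitfield, Novak, Horvat, Leclerc, Lund and Nguyen, by roll number (lower first): Farouk and Okonkwo (422) before Beaumont, Ivanova and Whitfield (585) before Novak, Horvat and Leclerc (718) before Lund and Nguyen (742).
Farouk and Okonkwo both have date of appointment to the Order 22 Jun 2010, so the next rule applies.
Among Farouk and Okonkwo, alphabetically by surname: Farouk before Okonkwo.
Beaumont, Ivanova and Whitfield all have date of appointment to the Order 15 Mar 1999, so the next rule applies.
Among Beaumont, Ivanova and Whitfield, alphabetically by surname: Beaumont before Ivanova before Whitfield.
Among Novak, Horvat and Leclerc, by date of appointment to the Order (earlier first): Novak (19 May 1991) before Horvat and Leclerc (12 Sep 2005).
Among Horvat and Leclerc, alphabetically by surname: Horvat before Leclerc.
Lund and Nguyen both have date of appointment to the Order 17 Feb 2004, so the next rule applies.
Among Lund and Nguyen, alphabetically by surname: Lund before Nguyen.
Order: Farouk, Okonkwo, Beaumont, Ivanova, Whitfield, Novak, Horvat, Leclerc, Lund, Nguyen.

Nguyen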